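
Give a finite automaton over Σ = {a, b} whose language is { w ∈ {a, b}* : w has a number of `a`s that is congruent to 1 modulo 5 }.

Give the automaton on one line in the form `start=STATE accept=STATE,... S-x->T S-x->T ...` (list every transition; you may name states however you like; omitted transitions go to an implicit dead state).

start=S0 accept=S1 S0-a->S1 S0-b->S0 S1-a->S2 S1-b->S1 S2-a->S3 S2-b->S2 S3-a->S4 S3-b->S3 S4-a->S0 S4-b->S4

Keep the running count of `a`s modulo 5: each `a` advances along the cycle S0 → S1 → S2 → S3 → S4 → S0 while other symbols loop. Accept at S1.
With 5 states:
        a   b  
>  S0   S1  S0 
 * S1   S2  S1 
   S2   S3  S2 
   S3   S4  S3 
   S4   S0  S4 
(> = start, * = accepting)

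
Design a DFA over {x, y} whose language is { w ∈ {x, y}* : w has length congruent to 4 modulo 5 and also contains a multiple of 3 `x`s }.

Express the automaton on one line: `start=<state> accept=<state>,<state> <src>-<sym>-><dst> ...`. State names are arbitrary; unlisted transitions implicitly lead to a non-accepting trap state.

start=q0 accept=q10 q0-x->q1 q0-y->q2 q1-x->q3 q1-y->q4 q2-x->q4 q2-y->q5 q3-x->q6 q3-y->q7 q4-x->q7 q4-y->q8 q5-x->q8 q5-y->q6 q6-x->q9 q6-y->q10 q7-x->q10 q7-y->q11 q8-x->q11 q8-y->q9 q9-x->q12 q9-y->q13 q10-x->q13 q10-y->q0 q11-x->q0 q11-y->q12 q12-x->q2 q12-y->q14 q13-x->q14 q13-y->q1 q14-x->q5 q14-y->q3

Handle the two conditions separately and then intersect. The first has 5 states tracking the input length modulo 5; the second has 3 states tracking the count of `x`s modulo 3. A product state is a pair (one from each), accepting exactly when both do.
With 15 states:
          x    y  
>  q0     q1   q2 
   q1     q3   q4 
   q2     q4   q5 
   q3     q6   q7 
   q4     q7   q8 
   q5     q8   q6 
   q6     q9  q10 
   q7    q10  q11 
   q8    q11   q9 
   q9    q12  q13 
 * q10   q13   q0 
   q11    q0  q12 
   q12    q2  q14 
   q13   q14   q1 
   q14    q5   q3 
(> = start, * = accepting)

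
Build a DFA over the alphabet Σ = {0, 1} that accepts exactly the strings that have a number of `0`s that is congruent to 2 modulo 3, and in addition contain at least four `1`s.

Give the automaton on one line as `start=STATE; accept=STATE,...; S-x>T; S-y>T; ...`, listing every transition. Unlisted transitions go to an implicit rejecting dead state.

start=s0; accept=s14; s0-0>s1; s0-1>s2; s1-0>s3; s1-1>s4; s2-0>s4; s2-1>s5; s3-0>s0; s3-1>s6; s4-0>s6; s4-1>s7; s5-0>s7; s5-1>s8; s6-0>s2; s6-1>s9; s7-0>s9; s7-1>s10; s8-0>s10; s8-1>s11; s9-0>s5; s9-1>s12; s10-0>s12; s10-1>s13; s11-0>s13; s11-1>s11; s12-0>s8; s12-1>s14; s13-0>s14; s13-1>s13; s14-0>s11; s14-1>s14

Handle the two conditions separately and then intersect. The first has 3 states tracking the count of `0`s modulo 3; the second has 6 states tracking the count of `1`s, saturating at 5. A product state is a pair (one from each), accepting exactly when both do. Equivalent product states are then merged.
15 states suffice.
          0    1  
>  s0     s1   s2 
   s1     s3   s4 
   s2     s4   s5 
   s3     s0   s6 
   s4     s6   s7 
   s5     s7   s8 
   s6     s2   s9 
   s7     s9  s10 
   s8    s10  s11 
   s9     s5  s12 
   s10   s12  s13 
   s11   s13  s11 
   s12    s8  s14 
   s13   s14  s13 
 * s14   s11  s14 
(> = start, * = accepting)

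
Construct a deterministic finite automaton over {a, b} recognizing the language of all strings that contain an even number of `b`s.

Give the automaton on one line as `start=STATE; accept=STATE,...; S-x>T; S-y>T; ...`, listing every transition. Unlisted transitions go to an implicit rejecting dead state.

The only thing that matters is how many `b`s have appeared, reduced mod 2. Use one state per residue: q0 for 0, …, q1 for 1. Reading `b` moves to the next residue; anything else stays put. q0 is accepting.
With 2 states:
        a   b  
>* q0   q0  q1 
   q1   q1  q0 
(> = start, * = accepting)

start=q0; accept=q0; q0-a>q0; q0-b>q1; q1-a>q1; q1-b>q0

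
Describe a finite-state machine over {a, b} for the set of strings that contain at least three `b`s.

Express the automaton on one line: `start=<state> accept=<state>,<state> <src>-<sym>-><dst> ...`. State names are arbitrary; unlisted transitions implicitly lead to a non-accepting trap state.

Count `b`s, saturating at 4: states q0 through q3 mean 0 through 3 `b`s seen; q4 means more than 3. Each `b` increments (capped at q4); other symbols loop. Accept from {q3, q4}.
With 5 states:
        a   b  
>  q0   q0  q1 
   q1   q1  q2 
   q2   q2  q3 
 * q3   q3  q4 
 * q4   q4  q4 
(> = start, * = accepting)

start=q0 accept=q3,q4 q0-a->q0 q0-b->q1 q1-a->q1 q1-b->q2 q2-a->q2 q2-b->q3 q3-a->q3 q3-b->q4 q4-a->q4 q4-b->q4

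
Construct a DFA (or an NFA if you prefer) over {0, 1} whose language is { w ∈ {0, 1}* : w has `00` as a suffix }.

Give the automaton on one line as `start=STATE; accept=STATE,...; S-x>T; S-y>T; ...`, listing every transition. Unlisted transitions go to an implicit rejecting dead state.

start=q0; accept=q2; q0-0>q1; q0-1>q0; q1-0>q2; q1-1>q0; q2-0>q2; q2-1>q0

Let each state record the length of the longest suffix of the input read so far that is also a prefix of `00`. q1 means the last symbol is `0`; q2 means the last 2 symbols are `00`. Accept only at q2, where the string currently ends in `00`.
With 3 states:
        0   1  
>  q0   q1  q0 
   q1   q2  q0 
 * q2   q2  q0 
(> = start, * = accepting)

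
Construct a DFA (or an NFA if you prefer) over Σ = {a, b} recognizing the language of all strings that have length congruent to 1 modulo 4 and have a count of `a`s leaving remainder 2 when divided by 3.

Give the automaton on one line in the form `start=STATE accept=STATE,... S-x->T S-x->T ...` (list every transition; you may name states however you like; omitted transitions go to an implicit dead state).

Build one automaton per condition and run them in lockstep. The first has 4 states tracking the input length modulo 4; the second has 3 states tracking the count of `a`s modulo 3. A product state is a pair (one from each), accepting exactly when both do.
With 12 states:
          a    b  
>  s0     s1   s2 
   s1     s3   s4 
   s2     s4   s5 
   s3     s6   s7 
   s4     s7   s8 
   s5     s8   s6 
   s6     s9   s0 
   s7     s0  s10 
   s8    s10   s9 
   s9    s11   s1 
   s10    s2  s11 
 * s11    s5   s3 
(> = start, * = accepting)

start=s0 accept=s11 s0-a->s1 s0-b->s2 s1-a->s3 s1-b->s4 s2-a->s4 s2-b->s5 s3-a->s6 s3-b->s7 s4-a->s7 s4-b->s8 s5-a->s8 s5-b->s6 s6-a->s9 s6-b->s0 s7-a->s0 s7-b->s10 s8-a->s10 s8-b->s9 s9-a->s11 s9-b->s1 s10-a->s2 s10-b->s11 s11-a->s5 s11-b->s3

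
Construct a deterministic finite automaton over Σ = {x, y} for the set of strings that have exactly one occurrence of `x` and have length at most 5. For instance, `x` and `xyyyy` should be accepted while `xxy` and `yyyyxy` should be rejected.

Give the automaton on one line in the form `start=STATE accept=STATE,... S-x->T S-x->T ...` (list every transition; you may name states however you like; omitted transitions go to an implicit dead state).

Run two small machines in parallel and take their product. One (3 states) tracks the count of `x`s, saturating at 2; the other (7 states) tracks the input length, saturating at 6. Each combined state is a pair, one component from each; accept when both components accept. Equivalent product states are then merged.
          x    y  
>  s0     s1   s2 
 * s1     s3   s4 
   s2     s4   s5 
   s3     s3   s3 
 * s4     s3   s6 
   s5     s6   s7 
 * s6     s3   s8 
   s7     s8   s9 
 * s8     s3  s10 
   s9    s10   s3 
 * s10    s3   s3 
(> = start, * = accepting)

start=s0 accept=s1,s4,s6,s8,s10 s0-x->s1 s0-y->s2 s1-x->s3 s1-y->s4 s2-x->s4 s2-y->s5 s3-x->s3 s3-y->s3 s4-x->s3 s4-y->s6 s5-x->s6 s5-y->s7 s6-x->s3 s6-y->s8 s7-x->s8 s7-y->s9 s8-x->s3 s8-y->s10 s9-x->s10 s9-y->s3 s10-x->s3 s10-y->s3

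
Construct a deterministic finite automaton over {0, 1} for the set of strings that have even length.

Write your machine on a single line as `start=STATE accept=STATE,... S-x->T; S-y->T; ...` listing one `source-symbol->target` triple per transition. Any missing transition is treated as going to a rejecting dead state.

start=s0; accept=s0; s0-0->s1; s0-1->s1; s1-0->s0; s1-1->s0

Count input length modulo 2: every symbol advances one step around the cycle s0 → s1 → s0. Accept at s0.
2 states suffice.
        0   1  
>* s0   s1  s1 
   s1   s0  s0 
(> = start, * = accepting)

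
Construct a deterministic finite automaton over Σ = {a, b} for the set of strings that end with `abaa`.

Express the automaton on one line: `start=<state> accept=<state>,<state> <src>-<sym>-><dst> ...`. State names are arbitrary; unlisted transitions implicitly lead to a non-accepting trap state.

start=s0 accept=s4 s0-a->s1 s0-b->s0 s1-a->s1 s1-b->s2 s2-a->s3 s2-b->s0 s3-a->s4 s3-b->s2 s4-a->s1 s4-b->s2

Remember how much of `abaa` the current input suffix matches. State s0 means no match yet; s1 means the last symbol is `a`; s2 means the last 2 symbols are `ab`; s3 means the last 3 symbols are `aba`; s4 means the last 4 symbols are `abaa`. Only s4 accepts. On a mismatch, fall back to the longest proper suffix that is still a prefix of `abaa`.
5 states suffice.
        a   b  
>  s0   s1  s0 
   s1   s1  s2 
   s2   s3  s0 
   s3   s4  s2 
 * s4   s1  s2 
(> = start, * = accepting)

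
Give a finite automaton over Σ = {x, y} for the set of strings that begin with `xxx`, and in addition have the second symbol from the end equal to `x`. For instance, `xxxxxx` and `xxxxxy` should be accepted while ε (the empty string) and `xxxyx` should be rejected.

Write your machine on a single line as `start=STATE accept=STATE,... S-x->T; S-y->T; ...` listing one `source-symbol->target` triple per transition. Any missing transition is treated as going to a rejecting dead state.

Handle the two conditions separately and then intersect. The first has 5 states tracking whether the input so far still matches the prefix `xxx`; the second has 7 states tracking the last 2 symbols read. A product state is a pair (one from each), accepting exactly when both do.
12 states suffice.
       x  y 
>  A   B  C 
   B   D  E 
   C   F  G 
   D   H  E 
   E   F  G 
   F   I  E 
   G   F  G 
 * H   H  J 
   I   I  E 
 * J   K  L 
   K   H  J 
   L   K  L 
(> = start, * = accepting)

start=A; accept=H,J; A-x->B; A-y->C; B-x->D; B-y->E; C-x->F; C-y->G; D-x->H; D-y->E; E-x->F; E-y->G; F-x->I; F-y->E; G-x->F; G-y->G; H-x->H; H-y->J; I-x->I; I-y->E; J-x->K; J-y->L; K-x->H; K-y->J; L-x->K; L-y->L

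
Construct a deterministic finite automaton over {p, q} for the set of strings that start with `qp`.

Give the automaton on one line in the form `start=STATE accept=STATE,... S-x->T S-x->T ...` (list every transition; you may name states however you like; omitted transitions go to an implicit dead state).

start=s0 accept=s2 s0-p->s3 s0-q->s1 s1-p->s2 s1-q->s3 s2-p->s2 s2-q->s2 s3-p->s3 s3-q->s3

Check the first 2 symbols one by one: s0 through s1 record how many have matched `qp` so far; any wrong symbol goes to the dead state s3. After all 2 match we enter the accepting sink s2.
A 4-state machine:
        p   q  
>  s0   s3  s1 
   s1   s2  s3 
 * s2   s2  s2 
   s3   s3  s3 
(> = start, * = accepting)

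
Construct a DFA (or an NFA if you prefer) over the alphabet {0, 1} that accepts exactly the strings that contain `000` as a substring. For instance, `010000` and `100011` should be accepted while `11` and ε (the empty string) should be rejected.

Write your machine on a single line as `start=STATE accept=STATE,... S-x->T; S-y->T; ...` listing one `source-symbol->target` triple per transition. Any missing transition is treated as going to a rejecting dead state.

Track how much of `000` has been matched so far: state S0 is no progress, S3 is the absorbing accept state reached once `000` has occurred. Intermediate states record partial matches; on a mismatch, fall back to the longest reusable overlap.
A 4-state machine:
        0   1  
>  S0   S1  S0 
   S1   S2  S0 
   S2   S3  S0 
 * S3   S3  S3 
(> = start, * = accepting)

start=S0; accept=S3; S0-0->S1; S0-1->S0; S1-0->S2; S1-1->S0; S2-0->S3; S2-1->S0; S3-0->S3; S3-1->S3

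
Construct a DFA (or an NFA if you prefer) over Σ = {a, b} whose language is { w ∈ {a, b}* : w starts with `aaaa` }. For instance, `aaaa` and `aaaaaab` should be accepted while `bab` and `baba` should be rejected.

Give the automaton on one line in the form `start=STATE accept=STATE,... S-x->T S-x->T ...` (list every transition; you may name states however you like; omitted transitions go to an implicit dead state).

start=s0 accept=s4 s0-a->s1 s0-b->s5 s1-a->s2 s1-b->s5 s2-a->s3 s2-b->s5 s3-a->s4 s3-b->s5 s4-a->s4 s4-b->s4 s5-a->s5 s5-b->s5

Check the first 4 symbols one by one: s0 through s3 record how many have matched `aaaa` so far; any wrong symbol goes to the dead state s5. After all 4 match we enter the accepting sink s4.
6 states suffice.
        a   b  
>  s0   s1  s5 
   s1   s2  s5 
   s2   s3  s5 
   s3   s4  s5 
 * s4   s4  s4 
   s5   s5  s5 
(> = start, * = accepting)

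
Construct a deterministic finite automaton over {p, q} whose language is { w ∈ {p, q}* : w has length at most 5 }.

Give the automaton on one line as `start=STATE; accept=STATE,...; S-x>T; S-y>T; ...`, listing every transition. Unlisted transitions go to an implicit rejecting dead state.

start=A; accept=A,B,C,D,E,F; A-p>B; A-q>B; B-p>C; B-q>C; C-p>D; C-q>D; D-p>E; D-q>E; E-p>F; E-q>F; F-p>G; F-q>G; G-p>G; G-q>G

Count input length up to 6: every symbol moves from A toward G, which means 'more than 5' and absorbs. Accept from {A, B, C, D, E, F}.
A 7-state machine:
       p  q 
>* A   B  B 
 * B   C  C 
 * C   D  D 
 * D   E  E 
 * E   F  F 
 * F   G  G 
   G   G  G 
(> = start, * = accepting)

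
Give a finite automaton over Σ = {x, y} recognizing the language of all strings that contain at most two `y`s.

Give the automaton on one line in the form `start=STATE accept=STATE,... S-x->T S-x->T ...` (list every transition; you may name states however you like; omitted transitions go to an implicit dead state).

Only the number of `y`s matters, and only up to 3. Make a chain q0 → q1 → q2 → q3 advanced by each `y` (with q3 absorbing); every other symbol self-loops. The accepting set is {q0, q1, q2}.
        x   y  
>* q0   q0  q1 
 * q1   q1  q2 
 * q2   q2  q3 
   q3   q3  q3 
(> = start, * = accepting)

start=q0 accept=q0,q1,q2 q0-x->q0 q0-y->q1 q1-x->q1 q1-y->q2 q2-x->q2 q2-y->q3 q3-x->q3 q3-y->q3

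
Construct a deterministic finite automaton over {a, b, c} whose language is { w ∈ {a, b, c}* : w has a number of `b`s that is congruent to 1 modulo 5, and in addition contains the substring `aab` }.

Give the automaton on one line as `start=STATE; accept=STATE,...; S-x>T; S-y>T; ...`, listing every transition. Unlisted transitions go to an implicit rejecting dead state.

Run two small machines in parallel and take their product. One (5 states) tracks the count of `b`s modulo 5; the other (4 states) tracks whether and how much of `aab` has been seen. Each combined state is a pair, one component from each; accept when both components accept.
A 20-state machine:
          a    b    c  
>  q0     q1   q2   q0 
   q1     q3   q2   q0 
   q2     q4   q5   q2 
   q3     q3   q6   q0 
   q4     q7   q5   q2 
   q5     q8   q9   q5 
 * q6     q6  q10   q6 
   q7     q7  q10   q2 
   q8    q11   q9   q5 
   q9    q12  q13   q9 
   q10   q10  q14  q10 
   q11   q11  q14   q5 
   q12   q15  q13   q9 
   q13   q16   q0  q13 
   q14   q14  q17  q14 
   q15   q15  q17   q9 
   q16   q18   q0  q13 
   q17   q17  q19  q17 
   q18   q18  q19  q13 
   q19   q19   q6  q19 
(> = start, * = accepting)

start=q0; accept=q6; q0-a>q1; q0-b>q2; q0-c>q0; q1-a>q3; q1-b>q2; q1-c>q0; q2-a>q4; q2-b>q5; q2-c>q2; q3-a>q3; q3-b>q6; q3-c>q0; q4-a>q7; q4-b>q5; q4-c>q2; q5-a>q8; q5-b>q9; q5-c>q5; q6-a>q6; q6-b>q10; q6-c>q6; q7-a>q7; q7-b>q10; q7-c>q2; q8-a>q11; q8-b>q9; q8-c>q5; q9-a>q12; q9-b>q13; q9-c>q9; q10-a>q10; q10-b>q14; q10-c>q10; q11-a>q11; q11-b>q14; q11-c>q5; q12-a>q15; q12-b>q13; q12-c>q9; q13-a>q16; q13-b>q0; q13-c>q13; q14-a>q14; q14-b>q17; q14-c>q14; q15-a>q15; q15-b>q17; q15-c>q9; q16-a>q18; q16-b>q0; q16-c>q13; q17-a>q17; q17-b>q19; q17-c>q17; q18-a>q18; q18-b>q19; q18-c>q13; q19-a>q19; q19-b>q6; q19-c>q19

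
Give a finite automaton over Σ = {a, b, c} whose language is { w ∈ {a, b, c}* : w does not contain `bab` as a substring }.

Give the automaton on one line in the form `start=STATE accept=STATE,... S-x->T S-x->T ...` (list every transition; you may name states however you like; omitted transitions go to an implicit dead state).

start=q0 accept=q0,q1,q2 q0-a->q0 q0-b->q1 q0-c->q0 q1-a->q2 q1-b->q1 q1-c->q0 q2-a->q0 q2-b->q3 q2-c->q0 q3-a->q3 q3-b->q3 q3-c->q3

This is the complement of 'contains `bab`'. Use the same substring-matching states — q0 through q3 holding how much of `bab` has just been matched — but flip the accepting set: everything except the trap q3 accepts.
4 states suffice.
        a   b   c  
>* q0   q0  q1  q0 
 * q1   q2  q1  q0 
 * q2   q0  q3  q0 
   q3   q3  q3  q3 
(> = start, * = accepting)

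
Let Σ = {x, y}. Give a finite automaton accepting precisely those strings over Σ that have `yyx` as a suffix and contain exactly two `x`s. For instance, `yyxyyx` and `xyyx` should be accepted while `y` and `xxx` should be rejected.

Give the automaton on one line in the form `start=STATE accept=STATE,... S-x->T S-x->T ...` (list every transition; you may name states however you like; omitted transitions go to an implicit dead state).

start=s0 accept=s5 s0-x->s1 s0-y->s0 s1-x->s2 s1-y->s3 s2-x->s2 s2-y->s2 s3-x->s2 s3-y->s4 s4-x->s5 s4-y->s4 s5-x->s2 s5-y->s2

Handle the two conditions separately and then intersect. One (4 states) tracks how much of the suffix `yyx` has currently been matched; the other (4 states) tracks the count of `x`s, saturating at 3. Each combined state is a pair, one component from each; accept when both components accept. After merging equivalent states the machine shrinks.
6 states suffice.
        x   y  
>  s0   s1  s0 
   s1   s2  s3 
   s2   s2  s2 
   s3   s2  s4 
   s4   s5  s4 
 * s5   s2  s2 
(> = start, * = accepting)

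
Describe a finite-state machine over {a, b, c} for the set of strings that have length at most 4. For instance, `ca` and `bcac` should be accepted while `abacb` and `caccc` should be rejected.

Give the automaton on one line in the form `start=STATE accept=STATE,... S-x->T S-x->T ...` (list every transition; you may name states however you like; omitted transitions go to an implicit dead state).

We only need to distinguish lengths 0, 1, …, 4, and '>4'. Chain s0 → s1 → s2 → s3 → s4 → s5 on every symbol, with s5 looping. Accepting states: {s0, s1, s2, s3, s4}.
With 6 states:
        a   b   c  
>* s0   s1  s1  s1 
 * s1   s2  s2  s2 
 * s2   s3  s3  s3 
 * s3   s4  s4  s4 
 * s4   s5  s5  s5 
   s5   s5  s5  s5 
(> = start, * = accepting)

start=s0 accept=s0,s1,s2,s3,s4 s0-a->s1 s0-b->s1 s0-c->s1 s1-a->s2 s1-b->s2 s1-c->s2 s2-a->s3 s2-b->s3 s2-c->s3 s3-a->s4 s3-b->s4 s3-c->s4 s4-a->s5 s4-b->s5 s4-c->s5 s5-a->s5 s5-b->s5 s5-c->s5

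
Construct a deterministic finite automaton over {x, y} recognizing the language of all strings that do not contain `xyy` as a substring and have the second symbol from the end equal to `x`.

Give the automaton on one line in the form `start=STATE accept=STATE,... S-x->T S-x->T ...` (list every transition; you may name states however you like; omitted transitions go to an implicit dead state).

Handle the two conditions separately and then intersect. One (4 states) tracks partial matches of the forbidden pattern `xyy`; the other (7 states) tracks the last 2 symbols read. Each combined state is a pair, one component from each; accept when both components accept.
       x  y 
>  A   B  C 
   B   D  E 
   C   F  G 
 * D   D  E 
 * E   F  H 
   F   D  E 
   G   F  G 
   H   I  H 
   I   J  K 
   J   J  K 
   K   I  H 
(> = start, * = accepting)

start=A accept=D,E A-x->B A-y->C B-x->D B-y->E C-x->F C-y->G D-x->D D-y->E E-x->F E-y->H F-x->D F-y->E G-x->F G-y->G H-x->I H-y->H I-x->J I-y->K J-x->J J-y->K K-x->I K-y->H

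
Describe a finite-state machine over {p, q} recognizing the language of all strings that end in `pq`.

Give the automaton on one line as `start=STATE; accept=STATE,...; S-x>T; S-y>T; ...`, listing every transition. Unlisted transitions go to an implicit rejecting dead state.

Remember how much of `pq` the current input suffix matches. State A means no match yet; B means the last symbol is `p`; C means the last 2 symbols are `pq`. Only C accepts. On a mismatch, fall back to the longest proper suffix that is still a prefix of `pq`.
A 3-state machine:
       p  q 
>  A   B  A 
   B   B  C 
 * C   B  A 
(> = start, * = accepting)

start=A; accept=C; A-p>B; A-q>A; B-p>B; B-q>C; C-p>B; C-q>A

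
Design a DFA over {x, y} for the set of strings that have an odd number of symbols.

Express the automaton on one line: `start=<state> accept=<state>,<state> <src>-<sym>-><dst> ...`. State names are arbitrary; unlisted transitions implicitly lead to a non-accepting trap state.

Only the length mod 2 matters, so use a 2-cycle: from any state, every input symbol moves to the next state, wrapping B back to A. Mark B accepting.
       x  y 
>  A   B  B 
 * B   A  A 
(> = start, * = accepting)

start=A accept=B A-x->B A-y->B B-x->A B-y->A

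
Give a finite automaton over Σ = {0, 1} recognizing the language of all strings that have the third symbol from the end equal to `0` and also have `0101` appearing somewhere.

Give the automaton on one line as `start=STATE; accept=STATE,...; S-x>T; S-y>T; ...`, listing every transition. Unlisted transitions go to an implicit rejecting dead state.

Run two small machines in parallel and take their product. One (15 states) tracks the last 3 symbols read; the other (5 states) tracks whether and how much of `0101` has been seen. Each combined state is a pair, one component from each; accept when both components accept. After merging equivalent states the machine shrinks.
With 12 states:
          0    1  
>  S0     S1   S0 
   S1     S1   S2 
   S2     S3   S0 
   S3     S1   S4 
   S4     S5   S6 
 * S5     S7   S4 
 * S6     S8   S9 
   S7    S10  S11 
   S8     S7   S4 
   S9     S8   S9 
 * S10   S10  S11 
 * S11    S5   S6 
(> = start, * = accepting)

start=S0; accept=S5,S6,S10,S11; S0-0>S1; S0-1>S0; S1-0>S1; S1-1>S2; S2-0>S3; S2-1>S0; S3-0>S1; S3-1>S4; S4-0>S5; S4-1>S6; S5-0>S7; S5-1>S4; S6-0>S8; S6-1>S9; S7-0>S10; S7-1>S11; S8-0>S7; S8-1>S4; S9-0>S8; S9-1>S9; S10-0>S10; S10-1>S11; S11-0>S5; S11-1>S6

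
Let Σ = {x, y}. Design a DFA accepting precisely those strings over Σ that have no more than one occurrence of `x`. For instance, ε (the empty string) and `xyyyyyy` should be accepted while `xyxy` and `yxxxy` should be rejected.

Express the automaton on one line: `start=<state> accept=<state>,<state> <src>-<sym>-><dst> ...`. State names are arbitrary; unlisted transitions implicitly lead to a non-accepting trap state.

start=s0 accept=s0,s1 s0-x->s1 s0-y->s0 s1-x->s2 s1-y->s1 s2-x->s2 s2-y->s2

Count `x`s, saturating at 2: state s0 means no `x` yet, s1 means one `x` seen, s2 means more than one. Each `x` increments (capped at s2); other symbols loop. Accept from {s0, s1}.
        x   y  
>* s0   s1  s0 
 * s1   s2  s1 
   s2   s2  s2 
(> = start, * = accepting)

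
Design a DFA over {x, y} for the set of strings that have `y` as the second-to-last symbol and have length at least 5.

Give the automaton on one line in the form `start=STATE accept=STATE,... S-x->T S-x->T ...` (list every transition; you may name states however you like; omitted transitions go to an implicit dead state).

start=s0 accept=s5,s6 s0-x->s1 s0-y->s1 s1-x->s2 s1-y->s2 s2-x->s3 s2-y->s3 s3-x->s3 s3-y->s4 s4-x->s5 s4-y->s6 s5-x->s3 s5-y->s4 s6-x->s5 s6-y->s6

Build one automaton per condition and run them in lockstep. The first has 7 states tracking the last 2 symbols read; the second has 7 states tracking the input length, saturating at 6. A product state is a pair (one from each), accepting exactly when both do. Minimizing collapses redundant product states.
With 7 states:
        x   y  
>  s0   s1  s1 
   s1   s2  s2 
   s2   s3  s3 
   s3   s3  s4 
   s4   s5  s6 
 * s5   s3  s4 
 * s6   s5  s6 
(> = start, * = accepting)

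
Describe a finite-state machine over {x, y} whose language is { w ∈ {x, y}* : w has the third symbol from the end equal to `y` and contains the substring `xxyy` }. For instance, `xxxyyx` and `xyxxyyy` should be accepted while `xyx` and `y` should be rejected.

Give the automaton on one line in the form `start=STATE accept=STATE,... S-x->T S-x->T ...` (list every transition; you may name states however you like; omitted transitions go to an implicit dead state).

Run two small machines in parallel and take their product. One (15 states) tracks the last 3 symbols read; the other (5 states) tracks whether and how much of `xxyy` has been seen. Each combined state is a pair, one component from each; accept when both components accept. Minimizing collapses redundant product states.
With 12 states:
       x  y 
>  A   B  A 
   B   C  A 
   C   C  D 
   D   B  E 
   E   F  G 
 * F   H  I 
 * G   F  G 
 * H   J  K 
 * I   L  E 
   J   J  K 
   K   L  E 
   L   H  I 
(> = start, * = accepting)

start=A accept=F,G,H,I A-x->B A-y->A B-x->C B-y->A C-x->C C-y->D D-x->B D-y->E E-x->F E-y->G F-x->H F-y->I G-x->F G-y->G H-x->J H-y->K I-x->L I-y->E J-x->J J-y->K K-x->L K-y->E L-x->H L-y->I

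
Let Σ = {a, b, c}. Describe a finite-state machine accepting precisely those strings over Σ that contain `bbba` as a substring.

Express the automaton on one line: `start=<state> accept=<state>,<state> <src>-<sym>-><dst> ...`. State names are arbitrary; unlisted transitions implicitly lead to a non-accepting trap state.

States S0..S3 record the length of the longest prefix of `bbba` that matches the current input suffix. Reaching S4 means `bbba` has been seen, and we stay there forever. Accept from S4.
With 5 states:
        a   b   c  
>  S0   S0  S1  S0 
   S1   S0  S2  S0 
   S2   S0  S3  S0 
   S3   S4  S3  S0 
 * S4   S4  S4  S4 
(> = start, * = accepting)

start=S0 accept=S4 S0-a->S0 S0-b->S1 S0-c->S0 S1-a->S0 S1-b->S2 S1-c->S0 S2-a->S0 S2-b->S3 S2-c->S0 S3-a->S4 S3-b->S3 S3-c->S0 S4-a->S4 S4-b->S4 S4-c->S4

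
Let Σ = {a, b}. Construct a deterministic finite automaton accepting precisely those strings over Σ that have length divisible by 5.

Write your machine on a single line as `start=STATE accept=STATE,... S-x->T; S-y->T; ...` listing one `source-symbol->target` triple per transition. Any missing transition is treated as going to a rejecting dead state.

Only the length mod 5 matters, so use a 5-cycle: from any state, every input symbol moves to the next state, wrapping s4 back to s0. Mark s0 accepting.
        a   b  
>* s0   s1  s1 
   s1   s2  s2 
   s2   s3  s3 
   s3   s4  s4 
   s4   s0  s0 
(> = start, * = accepting)

start=s0; accept=s0; s0-a->s1; s0-b->s1; s1-a->s2; s1-b->s2; s2-a->s3; s2-b->s3; s3-a->s4; s3-b->s4; s4-a->s0; s4-b->s0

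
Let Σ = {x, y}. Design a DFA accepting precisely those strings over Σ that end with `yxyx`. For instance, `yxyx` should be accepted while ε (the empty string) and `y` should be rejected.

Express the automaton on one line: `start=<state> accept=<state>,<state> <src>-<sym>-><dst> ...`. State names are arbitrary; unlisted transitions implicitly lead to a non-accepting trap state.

Remember how much of `yxyx` the current input suffix matches. State q0 means no match yet; q1 means the last symbol is `y`; q2 means the last 2 symbols are `yx`; q3 means the last 3 symbols are `yxy`; q4 means the last 4 symbols are `yxyx`. Only q4 accepts. On a mismatch, fall back to the longest proper suffix that is still a prefix of `yxyx`.
        x   y  
>  q0   q0  q1 
   q1   q2  q1 
   q2   q0  q3 
   q3   q4  q1 
 * q4   q0  q3 
(> = start, * = accepting)

start=q0 accept=q4 q0-x->q0 q0-y->q1 q1-x->q2 q1-y->q1 q2-x->q0 q2-y->q3 q3-x->q4 q3-y->q1 q4-x->q0 q4-y->q3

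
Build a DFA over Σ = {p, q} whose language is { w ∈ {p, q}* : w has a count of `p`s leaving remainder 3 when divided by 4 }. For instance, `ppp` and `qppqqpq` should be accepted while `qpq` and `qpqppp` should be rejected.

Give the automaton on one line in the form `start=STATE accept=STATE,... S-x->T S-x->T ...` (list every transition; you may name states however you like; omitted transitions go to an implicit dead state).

Keep the running count of `p`s modulo 4: each `p` advances along the cycle s0 → s1 → s2 → s3 → s0 while other symbols loop. Accept at s3.
        p   q  
>  s0   s1  s0 
   s1   s2  s1 
   s2   s3  s2 
 * s3   s0  s3 
(> = start, * = accepting)

start=s0 accept=s3 s0-p->s1 s0-q->s0 s1-p->s2 s1-q->s1 s2-p->s3 s2-q->s2 s3-p->s0 s3-q->s3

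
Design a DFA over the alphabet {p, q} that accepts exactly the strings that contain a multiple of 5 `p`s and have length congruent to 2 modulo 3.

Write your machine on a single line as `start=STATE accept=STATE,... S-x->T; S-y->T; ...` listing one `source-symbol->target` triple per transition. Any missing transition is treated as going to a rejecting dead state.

Handle the two conditions separately and then intersect. The first has 5 states tracking the count of `p`s modulo 5; the second has 3 states tracking the input length modulo 3. A product state is a pair (one from each), accepting exactly when both do.
With 15 states:
       p  q 
>  A   B  C 
   B   D  E 
   C   E  F 
   D   G  H 
   E   H  I 
 * F   I  A 
   G   J  K 
   H   K  L 
   I   L  B 
   J   F  M 
   K   M  N 
   L   N  D 
   M   A  O 
   N   O  G 
   O   C  J 
(> = start, * = accepting)

start=A; accept=F; A-p->B; A-q->C; B-p->D; B-q->E; C-p->E; C-q->F; D-p->G; D-q->H; E-p->H; E-q->I; F-p->I; F-q->A; G-p->J; G-q->K; H-p->K; H-q->L; I-p->L; I-q->B; J-p->F; J-q->M; K-p->M; K-q->N; L-p->N; L-q->D; M-p->A; M-q->O; N-p->O; N-q->G; O-p->C; O-q->J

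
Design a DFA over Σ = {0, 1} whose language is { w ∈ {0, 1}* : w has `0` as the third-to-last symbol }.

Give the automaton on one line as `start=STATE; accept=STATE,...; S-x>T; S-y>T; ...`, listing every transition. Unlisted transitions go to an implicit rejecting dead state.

Because acceptance depends on a position counted from the end, the machine has to buffer the most recent 3 symbols. Make each state the string of the last up-to-3 symbols read; on input `x` shift the window left and append `x`. Accept when the buffered window has length 3 and begins with `0`.
A 15-state machine:
       0  1 
>  A   B  C 
   B   D  E 
   C   F  G 
   D   H  I 
   E   J  K 
   F   L  M 
   G   N  O 
 * H   H  I 
 * I   J  K 
 * J   L  M 
 * K   N  O 
   L   H  I 
   M   J  K 
   N   L  M 
   O   N  O 
(> = start, * = accepting)

start=A; accept=H,I,J,K; A-0>B; A-1>C; B-0>D; B-1>E; C-0>F; C-1>G; D-0>H; D-1>I; E-0>J; E-1>K; F-0>L; F-1>M; G-0>N; G-1>O; H-0>H; H-1>I; I-0>J; I-1>K; J-0>L; J-1>M; K-0>N; K-1>O; L-0>H; L-1>I; M-0>J; M-1>K; N-0>L; N-1>M; O-0>N; O-1>O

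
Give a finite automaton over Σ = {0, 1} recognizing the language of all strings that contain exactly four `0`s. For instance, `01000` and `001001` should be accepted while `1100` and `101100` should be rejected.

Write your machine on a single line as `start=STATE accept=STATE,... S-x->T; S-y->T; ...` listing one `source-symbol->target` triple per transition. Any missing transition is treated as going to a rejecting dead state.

start=q0; accept=q4; q0-0->q1; q0-1->q0; q1-0->q2; q1-1->q1; q2-0->q3; q2-1->q2; q3-0->q4; q3-1->q3; q4-0->q5; q4-1->q4; q5-0->q5; q5-1->q5

Only the number of `0`s matters, and only up to 5. Make a chain q0 → q1 → q2 → q3 → q4 → q5 advanced by each `0` (with q5 absorbing); every other symbol self-loops. The accepting set is {q4}.
With 6 states:
        0   1  
>  q0   q1  q0 
   q1   q2  q1 
   q2   q3  q2 
   q3   q4  q3 
 * q4   q5  q4 
   q5   q5  q5 
(> = start, * = accepting)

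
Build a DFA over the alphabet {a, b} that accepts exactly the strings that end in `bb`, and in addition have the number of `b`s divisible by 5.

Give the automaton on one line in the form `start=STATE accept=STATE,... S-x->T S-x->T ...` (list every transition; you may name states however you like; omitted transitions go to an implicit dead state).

Handle the two conditions separately and then intersect. The first has 3 states tracking how much of the suffix `bb` has currently been matched; the second has 5 states tracking the count of `b`s modulo 5. A product state is a pair (one from each), accepting exactly when both do.
A 15-state machine:
          a    b  
>  s0     s0   s1 
   s1     s2   s3 
   s2     s2   s4 
   s3     s5   s6 
   s4     s5   s6 
   s5     s5   s7 
   s6     s8   s9 
   s7     s8   s9 
   s8     s8  s10 
   s9    s11  s12 
   s10   s11  s12 
   s11   s11  s13 
 * s12    s0  s14 
   s13    s0  s14 
   s14    s2   s3 
(> = start, * = accepting)

start=s0 accept=s12 s0-a->s0 s0-b->s1 s1-a->s2 s1-b->s3 s2-a->s2 s2-b->s4 s3-a->s5 s3-b->s6 s4-a->s5 s4-b->s6 s5-a->s5 s5-b->s7 s6-a->s8 s6-b->s9 s7-a->s8 s7-b->s9 s8-a->s8 s8-b->s10 s9-a->s11 s9-b->s12 s10-a->s11 s10-b->s12 s11-a->s11 s11-b->s13 s12-a->s0 s12-b->s14 s13-a->s0 s13-b->s14 s14-a->s2 s14-b->s3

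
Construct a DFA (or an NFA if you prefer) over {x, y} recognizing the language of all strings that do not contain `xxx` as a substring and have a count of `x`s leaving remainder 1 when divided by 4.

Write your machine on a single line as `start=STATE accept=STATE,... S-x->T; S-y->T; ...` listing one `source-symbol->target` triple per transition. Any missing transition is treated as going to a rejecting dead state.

Handle the two conditions separately and then intersect. One (4 states) tracks partial matches of the forbidden pattern `xxx`; the other (4 states) tracks the count of `x`s modulo 4. Each combined state is a pair, one component from each; accept when both components accept. Equivalent product states are then merged.
13 states suffice.
          x    y  
>  q0     q1   q0 
 * q1     q2   q3 
   q2     q4   q5 
 * q3     q6   q3 
   q4     q4   q4 
   q5     q7   q5 
   q6     q8   q5 
   q7     q9  q10 
   q8     q4  q10 
   q9     q4   q0 
   q10   q11  q10 
   q11   q12   q0 
 * q12    q4   q3 
(> = start, * = accepting)

start=q0; accept=q1,q3,q12; q0-x->q1; q0-y->q0; q1-x->q2; q1-y->q3; q2-x->q4; q2-y->q5; q3-x->q6; q3-y->q3; q4-x->q4; q4-y->q4; q5-x->q7; q5-y->q5; q6-x->q8; q6-y->q5; q7-x->q9; q7-y->q10; q8-x->q4; q8-y->q10; q9-x->q4; q9-y->q0; q10-x->q11; q10-y->q10; q11-x->q12; q11-y->q0; q12-x->q4; q12-y->q3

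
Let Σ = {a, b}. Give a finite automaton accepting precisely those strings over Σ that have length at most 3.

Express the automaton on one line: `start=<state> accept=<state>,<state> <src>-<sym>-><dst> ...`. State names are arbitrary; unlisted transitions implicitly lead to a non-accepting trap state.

Count input length up to 4: every symbol moves from q0 toward q4, which means 'more than 3' and absorbs. Accept from {q0, q1, q2, q3}.
5 states suffice.
        a   b  
>* q0   q1  q1 
 * q1   q2  q2 
 * q2   q3  q3 
 * q3   q4  q4 
   q4   q4  q4 
(> = start, * = accepting)

start=q0 accept=q0,q1,q2,q3 q0-a->q1 q0-b->q1 q1-a->q2 q1-b->q2 q2-a->q3 q2-b->q3 q3-a->q4 q3-b->q4 q4-a->q4 q4-b->q4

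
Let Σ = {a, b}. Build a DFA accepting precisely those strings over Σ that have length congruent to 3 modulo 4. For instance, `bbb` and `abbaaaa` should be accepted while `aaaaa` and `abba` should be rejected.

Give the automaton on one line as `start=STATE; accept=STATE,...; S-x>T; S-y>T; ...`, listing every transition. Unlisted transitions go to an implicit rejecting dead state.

Count input length modulo 4: every symbol advances one step around the cycle S0 → S1 → S2 → S3 → S0. Accept at S3.
4 states suffice.
        a   b  
>  S0   S1  S1 
   S1   S2  S2 
   S2   S3  S3 
 * S3   S0  S0 
(> = start, * = accepting)

start=S0; accept=S3; S0-a>S1; S0-b>S1; S1-a>S2; S1-b>S2; S2-a>S3; S2-b>S3; S3-a>S0; S3-b>S0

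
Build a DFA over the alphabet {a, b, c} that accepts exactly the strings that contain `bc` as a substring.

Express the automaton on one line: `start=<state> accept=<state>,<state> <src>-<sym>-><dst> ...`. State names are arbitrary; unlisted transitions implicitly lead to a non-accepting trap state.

start=q0 accept=q2 q0-a->q0 q0-b->q1 q0-c->q0 q1-a->q0 q1-b->q1 q1-c->q2 q2-a->q2 q2-b->q2 q2-c->q2

States q0..q1 record the length of the longest prefix of `bc` that matches the current input suffix. Reaching q2 means `bc` has been seen, and we stay there forever. Accept from q2.
With 3 states:
        a   b   c  
>  q0   q0  q1  q0 
   q1   q0  q1  q2 
 * q2   q2  q2  q2 
(> = start, * = accepting)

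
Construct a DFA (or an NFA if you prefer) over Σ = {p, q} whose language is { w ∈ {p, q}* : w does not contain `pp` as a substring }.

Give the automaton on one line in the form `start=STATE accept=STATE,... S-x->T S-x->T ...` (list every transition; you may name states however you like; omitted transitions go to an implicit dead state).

start=S0 accept=S0,S1 S0-p->S1 S0-q->S0 S1-p->S2 S1-q->S0 S2-p->S2 S2-q->S2

This is the complement of 'contains `pp`'. Use the same substring-matching states — S0 through S2 holding how much of `pp` has just been matched — but flip the accepting set: everything except the trap S2 accepts.
3 states suffice.
        p   q  
>* S0   S1  S0 
 * S1   S2  S0 
   S2   S2  S2 
(> = start, * = accepting)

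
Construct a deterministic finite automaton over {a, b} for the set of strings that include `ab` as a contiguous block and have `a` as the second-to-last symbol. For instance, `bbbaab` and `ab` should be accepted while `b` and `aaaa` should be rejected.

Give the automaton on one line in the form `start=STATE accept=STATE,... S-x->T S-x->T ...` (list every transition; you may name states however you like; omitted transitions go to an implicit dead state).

Handle the two conditions separately and then intersect. The first has 3 states tracking whether and how much of `ab` has been seen; the second has 7 states tracking the last 2 symbols read. A product state is a pair (one from each), accepting exactly when both do. After merging equivalent states the machine shrinks.
6 states suffice.
        a   b  
>  q0   q1  q0 
   q1   q1  q2 
 * q2   q3  q4 
   q3   q5  q2 
   q4   q3  q4 
 * q5   q5  q2 
(> = start, * = accepting)

start=q0 accept=q2,q5 q0-a->q1 q0-b->q0 q1-a->q1 q1-b->q2 q2-a->q3 q2-b->q4 q3-a->q5 q3-b->q2 q4-a->q3 q4-b->q4 q5-a->q5 q5-b->q2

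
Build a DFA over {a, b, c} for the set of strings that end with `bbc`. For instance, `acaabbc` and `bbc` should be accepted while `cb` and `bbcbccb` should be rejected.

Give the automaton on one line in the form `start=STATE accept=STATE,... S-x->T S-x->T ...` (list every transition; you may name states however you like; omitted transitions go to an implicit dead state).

start=q0 accept=q3 q0-a->q0 q0-b->q1 q0-c->q0 q1-a->q0 q1-b->q2 q1-c->q0 q2-a->q0 q2-b->q2 q2-c->q3 q3-a->q0 q3-b->q1 q3-c->q0

Let each state record the length of the longest suffix of the input read so far that is also a prefix of `bbc`. q1 means the last symbol is `b`; q2 means the last 2 symbols are `bb`; q3 means the last 3 symbols are `bbc`. Accept only at q3, where the string currently ends in `bbc`.
A 4-state machine:
        a   b   c  
>  q0   q0  q1  q0 
   q1   q0  q2  q0 
   q2   q0  q2  q3 
 * q3   q0  q1  q0 
(> = start, * = accepting)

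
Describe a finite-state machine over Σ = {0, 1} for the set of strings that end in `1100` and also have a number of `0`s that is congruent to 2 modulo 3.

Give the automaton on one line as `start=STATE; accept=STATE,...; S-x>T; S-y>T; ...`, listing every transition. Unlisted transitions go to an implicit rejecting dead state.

start=S0; accept=S6; S0-0>S1; S0-1>S2; S1-0>S3; S1-1>S1; S2-0>S1; S2-1>S4; S3-0>S0; S3-1>S3; S4-0>S5; S4-1>S4; S5-0>S6; S5-1>S1; S6-0>S0; S6-1>S3

Run two small machines in parallel and take their product. The first has 5 states tracking how much of the suffix `1100` has currently been matched; the second has 3 states tracking the count of `0`s modulo 3. A product state is a pair (one from each), accepting exactly when both do. Minimizing collapses redundant product states.
        0   1  
>  S0   S1  S2 
   S1   S3  S1 
   S2   S1  S4 
   S3   S0  S3 
   S4   S5  S4 
   S5   S6  S1 
 * S6   S0  S3 
(> = start, * = accepting)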